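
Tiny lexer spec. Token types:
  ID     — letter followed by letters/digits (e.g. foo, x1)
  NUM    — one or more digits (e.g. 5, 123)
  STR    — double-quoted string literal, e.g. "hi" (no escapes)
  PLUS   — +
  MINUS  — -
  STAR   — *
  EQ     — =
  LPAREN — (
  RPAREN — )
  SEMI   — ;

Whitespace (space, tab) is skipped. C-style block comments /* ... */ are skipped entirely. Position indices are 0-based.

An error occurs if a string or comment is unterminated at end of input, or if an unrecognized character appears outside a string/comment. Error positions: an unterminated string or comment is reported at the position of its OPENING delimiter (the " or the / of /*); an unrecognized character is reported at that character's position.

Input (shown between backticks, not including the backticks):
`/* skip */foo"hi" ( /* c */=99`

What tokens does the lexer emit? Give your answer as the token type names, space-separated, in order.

pos=0: enter COMMENT mode (saw '/*')
exit COMMENT mode (now at pos=10)
pos=10: emit ID 'foo' (now at pos=13)
pos=13: enter STRING mode
pos=13: emit STR "hi" (now at pos=17)
pos=18: emit LPAREN '('
pos=20: enter COMMENT mode (saw '/*')
exit COMMENT mode (now at pos=27)
pos=27: emit EQ '='
pos=28: emit NUM '99' (now at pos=30)
DONE. 5 tokens: [ID, STR, LPAREN, EQ, NUM]

Answer: ID STR LPAREN EQ NUM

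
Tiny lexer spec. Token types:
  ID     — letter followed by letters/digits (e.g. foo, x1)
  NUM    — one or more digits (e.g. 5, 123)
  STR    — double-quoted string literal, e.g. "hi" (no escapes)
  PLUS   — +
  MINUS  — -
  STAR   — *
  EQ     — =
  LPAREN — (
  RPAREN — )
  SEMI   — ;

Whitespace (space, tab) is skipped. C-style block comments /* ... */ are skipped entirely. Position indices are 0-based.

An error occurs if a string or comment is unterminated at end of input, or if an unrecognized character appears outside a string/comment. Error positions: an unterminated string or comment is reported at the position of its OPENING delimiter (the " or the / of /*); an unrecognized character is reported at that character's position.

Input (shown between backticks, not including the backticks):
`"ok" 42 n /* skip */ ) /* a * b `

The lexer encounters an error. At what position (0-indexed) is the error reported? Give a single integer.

Answer: 23

Derivation:
pos=0: enter STRING mode
pos=0: emit STR "ok" (now at pos=4)
pos=5: emit NUM '42' (now at pos=7)
pos=8: emit ID 'n' (now at pos=9)
pos=10: enter COMMENT mode (saw '/*')
exit COMMENT mode (now at pos=20)
pos=21: emit RPAREN ')'
pos=23: enter COMMENT mode (saw '/*')
pos=23: ERROR — unterminated comment (reached EOF)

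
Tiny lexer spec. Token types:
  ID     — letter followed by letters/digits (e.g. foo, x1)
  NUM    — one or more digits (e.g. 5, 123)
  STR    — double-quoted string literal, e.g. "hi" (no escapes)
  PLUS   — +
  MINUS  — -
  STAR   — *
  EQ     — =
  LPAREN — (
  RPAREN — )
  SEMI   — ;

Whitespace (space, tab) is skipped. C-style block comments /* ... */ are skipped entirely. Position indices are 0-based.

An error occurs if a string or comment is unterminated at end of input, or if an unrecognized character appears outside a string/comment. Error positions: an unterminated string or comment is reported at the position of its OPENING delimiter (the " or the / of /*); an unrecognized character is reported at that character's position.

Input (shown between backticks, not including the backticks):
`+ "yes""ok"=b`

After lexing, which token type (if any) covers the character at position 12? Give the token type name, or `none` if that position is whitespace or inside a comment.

Answer: ID

Derivation:
pos=0: emit PLUS '+'
pos=2: enter STRING mode
pos=2: emit STR "yes" (now at pos=7)
pos=7: enter STRING mode
pos=7: emit STR "ok" (now at pos=11)
pos=11: emit EQ '='
pos=12: emit ID 'b' (now at pos=13)
DONE. 5 tokens: [PLUS, STR, STR, EQ, ID]
Position 12: char is 'b' -> ID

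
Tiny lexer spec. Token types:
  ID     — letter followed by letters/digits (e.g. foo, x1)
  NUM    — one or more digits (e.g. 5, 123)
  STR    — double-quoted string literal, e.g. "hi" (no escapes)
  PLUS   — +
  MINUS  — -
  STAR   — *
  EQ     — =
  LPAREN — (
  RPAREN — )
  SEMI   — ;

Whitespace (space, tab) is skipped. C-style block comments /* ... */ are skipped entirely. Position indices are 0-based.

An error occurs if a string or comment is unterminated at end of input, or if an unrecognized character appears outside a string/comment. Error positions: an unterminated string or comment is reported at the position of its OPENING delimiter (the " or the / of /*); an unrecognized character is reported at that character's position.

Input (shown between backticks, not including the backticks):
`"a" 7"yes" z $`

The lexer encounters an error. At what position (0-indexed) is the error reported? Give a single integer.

Answer: 13

Derivation:
pos=0: enter STRING mode
pos=0: emit STR "a" (now at pos=3)
pos=4: emit NUM '7' (now at pos=5)
pos=5: enter STRING mode
pos=5: emit STR "yes" (now at pos=10)
pos=11: emit ID 'z' (now at pos=12)
pos=13: ERROR — unrecognized char '$'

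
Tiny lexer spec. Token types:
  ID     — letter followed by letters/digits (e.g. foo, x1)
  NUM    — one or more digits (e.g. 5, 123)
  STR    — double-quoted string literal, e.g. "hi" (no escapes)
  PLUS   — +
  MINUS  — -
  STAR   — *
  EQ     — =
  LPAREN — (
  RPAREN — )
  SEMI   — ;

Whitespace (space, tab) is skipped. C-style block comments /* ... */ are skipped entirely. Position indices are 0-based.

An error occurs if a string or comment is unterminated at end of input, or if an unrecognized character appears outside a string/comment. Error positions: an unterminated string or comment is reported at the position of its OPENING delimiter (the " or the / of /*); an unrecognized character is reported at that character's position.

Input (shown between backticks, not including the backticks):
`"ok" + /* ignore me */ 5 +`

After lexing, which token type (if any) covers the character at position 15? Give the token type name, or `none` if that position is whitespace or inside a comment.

pos=0: enter STRING mode
pos=0: emit STR "ok" (now at pos=4)
pos=5: emit PLUS '+'
pos=7: enter COMMENT mode (saw '/*')
exit COMMENT mode (now at pos=22)
pos=23: emit NUM '5' (now at pos=24)
pos=25: emit PLUS '+'
DONE. 4 tokens: [STR, PLUS, NUM, PLUS]
Position 15: char is 'e' -> none

Answer: none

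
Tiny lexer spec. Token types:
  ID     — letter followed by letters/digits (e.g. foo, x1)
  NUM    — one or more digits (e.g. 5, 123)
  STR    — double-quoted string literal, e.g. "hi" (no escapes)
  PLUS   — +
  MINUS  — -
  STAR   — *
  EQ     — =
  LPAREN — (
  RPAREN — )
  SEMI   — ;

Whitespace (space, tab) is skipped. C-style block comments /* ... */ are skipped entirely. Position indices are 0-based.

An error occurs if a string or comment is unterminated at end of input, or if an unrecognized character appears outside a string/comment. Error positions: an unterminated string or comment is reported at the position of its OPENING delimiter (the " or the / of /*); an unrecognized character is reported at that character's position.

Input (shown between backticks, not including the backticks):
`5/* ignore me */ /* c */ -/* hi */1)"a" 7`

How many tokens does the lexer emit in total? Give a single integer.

pos=0: emit NUM '5' (now at pos=1)
pos=1: enter COMMENT mode (saw '/*')
exit COMMENT mode (now at pos=16)
pos=17: enter COMMENT mode (saw '/*')
exit COMMENT mode (now at pos=24)
pos=25: emit MINUS '-'
pos=26: enter COMMENT mode (saw '/*')
exit COMMENT mode (now at pos=34)
pos=34: emit NUM '1' (now at pos=35)
pos=35: emit RPAREN ')'
pos=36: enter STRING mode
pos=36: emit STR "a" (now at pos=39)
pos=40: emit NUM '7' (now at pos=41)
DONE. 6 tokens: [NUM, MINUS, NUM, RPAREN, STR, NUM]

Answer: 6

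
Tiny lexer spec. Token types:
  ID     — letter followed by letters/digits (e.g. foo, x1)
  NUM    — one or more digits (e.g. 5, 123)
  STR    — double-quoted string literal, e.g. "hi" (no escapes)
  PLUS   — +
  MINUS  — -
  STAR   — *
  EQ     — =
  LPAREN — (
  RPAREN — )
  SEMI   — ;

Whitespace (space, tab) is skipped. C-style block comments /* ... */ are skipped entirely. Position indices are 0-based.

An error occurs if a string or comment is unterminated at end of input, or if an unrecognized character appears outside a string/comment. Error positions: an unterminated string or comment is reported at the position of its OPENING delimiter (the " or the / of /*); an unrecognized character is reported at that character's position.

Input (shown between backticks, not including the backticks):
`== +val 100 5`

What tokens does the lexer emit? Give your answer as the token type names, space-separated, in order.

Answer: EQ EQ PLUS ID NUM NUM

Derivation:
pos=0: emit EQ '='
pos=1: emit EQ '='
pos=3: emit PLUS '+'
pos=4: emit ID 'val' (now at pos=7)
pos=8: emit NUM '100' (now at pos=11)
pos=12: emit NUM '5' (now at pos=13)
DONE. 6 tokens: [EQ, EQ, PLUS, ID, NUM, NUM]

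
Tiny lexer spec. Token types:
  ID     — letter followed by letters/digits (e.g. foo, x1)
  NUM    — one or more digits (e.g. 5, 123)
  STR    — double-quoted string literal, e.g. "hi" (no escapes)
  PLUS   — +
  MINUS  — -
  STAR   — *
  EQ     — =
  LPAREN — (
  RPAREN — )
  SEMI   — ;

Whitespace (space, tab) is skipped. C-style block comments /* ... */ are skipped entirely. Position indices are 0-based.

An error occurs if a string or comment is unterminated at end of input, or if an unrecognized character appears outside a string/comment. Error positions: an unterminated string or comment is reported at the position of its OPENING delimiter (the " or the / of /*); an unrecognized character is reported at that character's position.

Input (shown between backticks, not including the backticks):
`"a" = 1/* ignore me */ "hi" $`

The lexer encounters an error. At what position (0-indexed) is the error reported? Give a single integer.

Answer: 28

Derivation:
pos=0: enter STRING mode
pos=0: emit STR "a" (now at pos=3)
pos=4: emit EQ '='
pos=6: emit NUM '1' (now at pos=7)
pos=7: enter COMMENT mode (saw '/*')
exit COMMENT mode (now at pos=22)
pos=23: enter STRING mode
pos=23: emit STR "hi" (now at pos=27)
pos=28: ERROR — unrecognized char '$'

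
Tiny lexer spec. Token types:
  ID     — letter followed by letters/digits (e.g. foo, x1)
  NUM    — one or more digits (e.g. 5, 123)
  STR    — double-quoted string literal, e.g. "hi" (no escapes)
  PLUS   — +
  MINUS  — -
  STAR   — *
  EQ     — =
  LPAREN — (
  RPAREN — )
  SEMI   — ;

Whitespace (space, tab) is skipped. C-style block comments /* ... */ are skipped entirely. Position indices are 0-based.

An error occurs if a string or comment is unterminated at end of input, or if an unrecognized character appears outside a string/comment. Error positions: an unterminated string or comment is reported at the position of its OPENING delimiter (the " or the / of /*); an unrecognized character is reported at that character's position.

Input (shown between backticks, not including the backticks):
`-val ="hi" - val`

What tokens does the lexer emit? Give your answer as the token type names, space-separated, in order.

Answer: MINUS ID EQ STR MINUS ID

Derivation:
pos=0: emit MINUS '-'
pos=1: emit ID 'val' (now at pos=4)
pos=5: emit EQ '='
pos=6: enter STRING mode
pos=6: emit STR "hi" (now at pos=10)
pos=11: emit MINUS '-'
pos=13: emit ID 'val' (now at pos=16)
DONE. 6 tokens: [MINUS, ID, EQ, STR, MINUS, ID]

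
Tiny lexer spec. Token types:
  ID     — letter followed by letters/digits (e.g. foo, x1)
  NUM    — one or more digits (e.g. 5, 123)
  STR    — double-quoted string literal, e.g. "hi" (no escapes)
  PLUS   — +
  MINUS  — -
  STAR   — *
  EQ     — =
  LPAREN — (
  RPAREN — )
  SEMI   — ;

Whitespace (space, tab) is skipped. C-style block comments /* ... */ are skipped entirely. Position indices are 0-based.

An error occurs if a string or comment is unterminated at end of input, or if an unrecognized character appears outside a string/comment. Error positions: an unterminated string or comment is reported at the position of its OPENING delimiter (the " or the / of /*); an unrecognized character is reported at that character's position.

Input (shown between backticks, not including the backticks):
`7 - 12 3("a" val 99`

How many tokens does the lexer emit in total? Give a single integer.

Answer: 8

Derivation:
pos=0: emit NUM '7' (now at pos=1)
pos=2: emit MINUS '-'
pos=4: emit NUM '12' (now at pos=6)
pos=7: emit NUM '3' (now at pos=8)
pos=8: emit LPAREN '('
pos=9: enter STRING mode
pos=9: emit STR "a" (now at pos=12)
pos=13: emit ID 'val' (now at pos=16)
pos=17: emit NUM '99' (now at pos=19)
DONE. 8 tokens: [NUM, MINUS, NUM, NUM, LPAREN, STR, ID, NUM]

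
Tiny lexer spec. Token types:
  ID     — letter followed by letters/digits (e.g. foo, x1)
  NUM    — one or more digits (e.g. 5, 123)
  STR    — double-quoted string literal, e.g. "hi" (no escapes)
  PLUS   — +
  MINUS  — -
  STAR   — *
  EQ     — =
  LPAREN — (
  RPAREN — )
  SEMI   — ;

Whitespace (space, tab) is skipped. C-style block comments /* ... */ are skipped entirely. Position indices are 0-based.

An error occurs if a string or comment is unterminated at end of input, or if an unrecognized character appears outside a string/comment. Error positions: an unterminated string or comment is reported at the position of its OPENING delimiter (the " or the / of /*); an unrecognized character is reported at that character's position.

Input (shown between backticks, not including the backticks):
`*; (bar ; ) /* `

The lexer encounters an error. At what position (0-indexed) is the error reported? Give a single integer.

pos=0: emit STAR '*'
pos=1: emit SEMI ';'
pos=3: emit LPAREN '('
pos=4: emit ID 'bar' (now at pos=7)
pos=8: emit SEMI ';'
pos=10: emit RPAREN ')'
pos=12: enter COMMENT mode (saw '/*')
pos=12: ERROR — unterminated comment (reached EOF)

Answer: 12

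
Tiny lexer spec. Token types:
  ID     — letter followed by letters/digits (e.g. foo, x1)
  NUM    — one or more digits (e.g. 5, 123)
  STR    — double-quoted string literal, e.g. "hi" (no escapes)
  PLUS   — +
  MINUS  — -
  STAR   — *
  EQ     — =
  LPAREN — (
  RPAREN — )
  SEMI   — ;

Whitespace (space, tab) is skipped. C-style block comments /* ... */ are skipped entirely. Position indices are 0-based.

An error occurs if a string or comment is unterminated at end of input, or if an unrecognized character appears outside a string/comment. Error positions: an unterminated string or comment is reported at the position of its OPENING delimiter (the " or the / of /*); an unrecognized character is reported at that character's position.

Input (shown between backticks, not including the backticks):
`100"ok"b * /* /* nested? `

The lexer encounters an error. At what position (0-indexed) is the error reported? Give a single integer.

pos=0: emit NUM '100' (now at pos=3)
pos=3: enter STRING mode
pos=3: emit STR "ok" (now at pos=7)
pos=7: emit ID 'b' (now at pos=8)
pos=9: emit STAR '*'
pos=11: enter COMMENT mode (saw '/*')
pos=11: ERROR — unterminated comment (reached EOF)

Answer: 11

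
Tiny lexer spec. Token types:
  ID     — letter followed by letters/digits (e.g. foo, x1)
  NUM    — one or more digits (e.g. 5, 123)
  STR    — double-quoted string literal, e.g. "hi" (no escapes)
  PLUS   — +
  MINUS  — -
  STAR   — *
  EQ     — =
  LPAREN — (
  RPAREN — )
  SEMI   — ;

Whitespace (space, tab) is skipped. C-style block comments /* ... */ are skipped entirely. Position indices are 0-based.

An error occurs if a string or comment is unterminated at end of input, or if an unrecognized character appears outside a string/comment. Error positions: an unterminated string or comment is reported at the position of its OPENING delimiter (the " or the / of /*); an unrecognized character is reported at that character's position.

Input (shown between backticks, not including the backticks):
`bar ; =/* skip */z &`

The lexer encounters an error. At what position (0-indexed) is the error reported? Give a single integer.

pos=0: emit ID 'bar' (now at pos=3)
pos=4: emit SEMI ';'
pos=6: emit EQ '='
pos=7: enter COMMENT mode (saw '/*')
exit COMMENT mode (now at pos=17)
pos=17: emit ID 'z' (now at pos=18)
pos=19: ERROR — unrecognized char '&'

Answer: 19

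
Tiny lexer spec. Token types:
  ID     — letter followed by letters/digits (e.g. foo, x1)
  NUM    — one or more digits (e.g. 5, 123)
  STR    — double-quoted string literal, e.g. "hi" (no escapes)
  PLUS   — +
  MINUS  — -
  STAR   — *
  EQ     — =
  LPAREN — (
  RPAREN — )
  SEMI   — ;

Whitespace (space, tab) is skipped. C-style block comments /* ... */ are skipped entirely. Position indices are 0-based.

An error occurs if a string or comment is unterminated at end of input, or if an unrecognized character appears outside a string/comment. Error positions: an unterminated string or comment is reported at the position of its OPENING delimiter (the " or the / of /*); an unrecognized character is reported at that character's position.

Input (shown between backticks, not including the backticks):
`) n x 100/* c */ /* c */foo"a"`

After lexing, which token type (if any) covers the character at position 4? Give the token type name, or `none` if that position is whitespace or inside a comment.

pos=0: emit RPAREN ')'
pos=2: emit ID 'n' (now at pos=3)
pos=4: emit ID 'x' (now at pos=5)
pos=6: emit NUM '100' (now at pos=9)
pos=9: enter COMMENT mode (saw '/*')
exit COMMENT mode (now at pos=16)
pos=17: enter COMMENT mode (saw '/*')
exit COMMENT mode (now at pos=24)
pos=24: emit ID 'foo' (now at pos=27)
pos=27: enter STRING mode
pos=27: emit STR "a" (now at pos=30)
DONE. 6 tokens: [RPAREN, ID, ID, NUM, ID, STR]
Position 4: char is 'x' -> ID

Answer: ID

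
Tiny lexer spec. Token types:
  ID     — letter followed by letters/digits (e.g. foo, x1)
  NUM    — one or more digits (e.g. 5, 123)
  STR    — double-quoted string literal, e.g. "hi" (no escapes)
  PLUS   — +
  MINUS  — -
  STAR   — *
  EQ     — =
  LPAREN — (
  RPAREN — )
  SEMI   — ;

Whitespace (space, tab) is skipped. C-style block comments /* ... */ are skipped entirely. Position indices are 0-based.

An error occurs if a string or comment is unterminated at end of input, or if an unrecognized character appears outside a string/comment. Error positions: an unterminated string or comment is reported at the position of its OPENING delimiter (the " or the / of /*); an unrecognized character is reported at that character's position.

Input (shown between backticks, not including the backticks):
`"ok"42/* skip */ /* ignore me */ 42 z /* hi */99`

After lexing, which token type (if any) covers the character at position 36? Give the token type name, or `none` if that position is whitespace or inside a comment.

pos=0: enter STRING mode
pos=0: emit STR "ok" (now at pos=4)
pos=4: emit NUM '42' (now at pos=6)
pos=6: enter COMMENT mode (saw '/*')
exit COMMENT mode (now at pos=16)
pos=17: enter COMMENT mode (saw '/*')
exit COMMENT mode (now at pos=32)
pos=33: emit NUM '42' (now at pos=35)
pos=36: emit ID 'z' (now at pos=37)
pos=38: enter COMMENT mode (saw '/*')
exit COMMENT mode (now at pos=46)
pos=46: emit NUM '99' (now at pos=48)
DONE. 5 tokens: [STR, NUM, NUM, ID, NUM]
Position 36: char is 'z' -> ID

Answer: ID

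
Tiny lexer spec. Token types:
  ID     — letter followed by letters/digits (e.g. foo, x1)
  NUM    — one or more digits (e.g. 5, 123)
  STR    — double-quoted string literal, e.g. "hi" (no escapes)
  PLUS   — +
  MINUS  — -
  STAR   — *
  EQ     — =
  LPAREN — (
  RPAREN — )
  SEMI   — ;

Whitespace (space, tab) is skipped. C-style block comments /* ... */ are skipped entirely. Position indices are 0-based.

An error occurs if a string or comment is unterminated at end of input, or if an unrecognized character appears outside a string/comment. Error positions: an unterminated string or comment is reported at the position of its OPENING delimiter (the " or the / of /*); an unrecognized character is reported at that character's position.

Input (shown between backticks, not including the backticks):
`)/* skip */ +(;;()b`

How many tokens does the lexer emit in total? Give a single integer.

pos=0: emit RPAREN ')'
pos=1: enter COMMENT mode (saw '/*')
exit COMMENT mode (now at pos=11)
pos=12: emit PLUS '+'
pos=13: emit LPAREN '('
pos=14: emit SEMI ';'
pos=15: emit SEMI ';'
pos=16: emit LPAREN '('
pos=17: emit RPAREN ')'
pos=18: emit ID 'b' (now at pos=19)
DONE. 8 tokens: [RPAREN, PLUS, LPAREN, SEMI, SEMI, LPAREN, RPAREN, ID]

Answer: 8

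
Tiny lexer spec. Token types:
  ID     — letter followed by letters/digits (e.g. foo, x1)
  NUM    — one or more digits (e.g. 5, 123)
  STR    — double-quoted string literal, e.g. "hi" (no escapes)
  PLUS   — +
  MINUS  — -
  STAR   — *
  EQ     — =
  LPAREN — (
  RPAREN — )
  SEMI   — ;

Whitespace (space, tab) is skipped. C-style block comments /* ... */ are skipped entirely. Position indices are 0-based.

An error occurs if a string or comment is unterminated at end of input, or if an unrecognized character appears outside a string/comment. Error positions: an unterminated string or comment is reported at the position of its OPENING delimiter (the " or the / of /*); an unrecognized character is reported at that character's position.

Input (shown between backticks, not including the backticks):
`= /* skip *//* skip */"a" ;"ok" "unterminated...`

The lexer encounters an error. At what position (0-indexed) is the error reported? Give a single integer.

pos=0: emit EQ '='
pos=2: enter COMMENT mode (saw '/*')
exit COMMENT mode (now at pos=12)
pos=12: enter COMMENT mode (saw '/*')
exit COMMENT mode (now at pos=22)
pos=22: enter STRING mode
pos=22: emit STR "a" (now at pos=25)
pos=26: emit SEMI ';'
pos=27: enter STRING mode
pos=27: emit STR "ok" (now at pos=31)
pos=32: enter STRING mode
pos=32: ERROR — unterminated string

Answer: 32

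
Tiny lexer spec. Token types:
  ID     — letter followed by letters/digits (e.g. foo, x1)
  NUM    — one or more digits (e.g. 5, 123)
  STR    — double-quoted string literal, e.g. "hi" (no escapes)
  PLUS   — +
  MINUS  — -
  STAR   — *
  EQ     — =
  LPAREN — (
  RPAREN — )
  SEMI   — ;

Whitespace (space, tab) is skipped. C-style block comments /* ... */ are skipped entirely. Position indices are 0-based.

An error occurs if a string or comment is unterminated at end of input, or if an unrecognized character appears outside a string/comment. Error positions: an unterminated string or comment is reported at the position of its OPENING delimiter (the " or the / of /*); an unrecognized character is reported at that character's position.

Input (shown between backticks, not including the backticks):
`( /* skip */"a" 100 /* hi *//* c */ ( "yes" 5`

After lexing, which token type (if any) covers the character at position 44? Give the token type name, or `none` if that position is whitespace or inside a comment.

pos=0: emit LPAREN '('
pos=2: enter COMMENT mode (saw '/*')
exit COMMENT mode (now at pos=12)
pos=12: enter STRING mode
pos=12: emit STR "a" (now at pos=15)
pos=16: emit NUM '100' (now at pos=19)
pos=20: enter COMMENT mode (saw '/*')
exit COMMENT mode (now at pos=28)
pos=28: enter COMMENT mode (saw '/*')
exit COMMENT mode (now at pos=35)
pos=36: emit LPAREN '('
pos=38: enter STRING mode
pos=38: emit STR "yes" (now at pos=43)
pos=44: emit NUM '5' (now at pos=45)
DONE. 6 tokens: [LPAREN, STR, NUM, LPAREN, STR, NUM]
Position 44: char is '5' -> NUM

Answer: NUM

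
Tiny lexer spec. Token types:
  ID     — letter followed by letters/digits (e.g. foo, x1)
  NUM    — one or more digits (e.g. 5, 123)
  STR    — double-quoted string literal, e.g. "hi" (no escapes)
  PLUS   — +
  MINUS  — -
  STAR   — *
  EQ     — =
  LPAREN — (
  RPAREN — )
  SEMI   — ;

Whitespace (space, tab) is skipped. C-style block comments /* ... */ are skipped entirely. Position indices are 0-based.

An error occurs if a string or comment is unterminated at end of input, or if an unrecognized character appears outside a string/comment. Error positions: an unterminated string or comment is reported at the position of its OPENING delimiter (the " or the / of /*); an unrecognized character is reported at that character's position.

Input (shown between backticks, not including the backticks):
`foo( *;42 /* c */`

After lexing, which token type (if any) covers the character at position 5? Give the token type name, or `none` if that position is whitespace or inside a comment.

Answer: STAR

Derivation:
pos=0: emit ID 'foo' (now at pos=3)
pos=3: emit LPAREN '('
pos=5: emit STAR '*'
pos=6: emit SEMI ';'
pos=7: emit NUM '42' (now at pos=9)
pos=10: enter COMMENT mode (saw '/*')
exit COMMENT mode (now at pos=17)
DONE. 5 tokens: [ID, LPAREN, STAR, SEMI, NUM]
Position 5: char is '*' -> STAR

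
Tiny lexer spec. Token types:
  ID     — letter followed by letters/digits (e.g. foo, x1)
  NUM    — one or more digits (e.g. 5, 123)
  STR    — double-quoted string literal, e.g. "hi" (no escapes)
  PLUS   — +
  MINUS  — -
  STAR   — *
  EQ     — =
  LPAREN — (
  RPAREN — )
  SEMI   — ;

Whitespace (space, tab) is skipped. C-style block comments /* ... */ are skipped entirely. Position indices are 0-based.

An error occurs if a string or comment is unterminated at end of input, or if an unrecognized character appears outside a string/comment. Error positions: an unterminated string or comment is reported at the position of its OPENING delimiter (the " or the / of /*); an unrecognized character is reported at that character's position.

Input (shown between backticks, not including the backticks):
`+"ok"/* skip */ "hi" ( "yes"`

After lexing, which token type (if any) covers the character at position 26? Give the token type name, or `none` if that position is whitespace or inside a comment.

pos=0: emit PLUS '+'
pos=1: enter STRING mode
pos=1: emit STR "ok" (now at pos=5)
pos=5: enter COMMENT mode (saw '/*')
exit COMMENT mode (now at pos=15)
pos=16: enter STRING mode
pos=16: emit STR "hi" (now at pos=20)
pos=21: emit LPAREN '('
pos=23: enter STRING mode
pos=23: emit STR "yes" (now at pos=28)
DONE. 5 tokens: [PLUS, STR, STR, LPAREN, STR]
Position 26: char is 's' -> STR

Answer: STR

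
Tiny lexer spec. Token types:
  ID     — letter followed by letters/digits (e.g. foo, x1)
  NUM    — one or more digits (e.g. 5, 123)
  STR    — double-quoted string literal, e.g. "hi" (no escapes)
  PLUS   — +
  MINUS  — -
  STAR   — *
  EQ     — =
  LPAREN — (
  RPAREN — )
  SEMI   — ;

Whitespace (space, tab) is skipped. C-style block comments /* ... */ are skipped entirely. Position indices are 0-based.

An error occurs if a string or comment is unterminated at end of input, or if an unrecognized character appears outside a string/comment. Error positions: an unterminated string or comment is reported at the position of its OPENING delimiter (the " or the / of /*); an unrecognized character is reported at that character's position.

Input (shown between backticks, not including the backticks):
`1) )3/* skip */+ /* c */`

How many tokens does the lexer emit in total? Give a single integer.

pos=0: emit NUM '1' (now at pos=1)
pos=1: emit RPAREN ')'
pos=3: emit RPAREN ')'
pos=4: emit NUM '3' (now at pos=5)
pos=5: enter COMMENT mode (saw '/*')
exit COMMENT mode (now at pos=15)
pos=15: emit PLUS '+'
pos=17: enter COMMENT mode (saw '/*')
exit COMMENT mode (now at pos=24)
DONE. 5 tokens: [NUM, RPAREN, RPAREN, NUM, PLUS]

Answer: 5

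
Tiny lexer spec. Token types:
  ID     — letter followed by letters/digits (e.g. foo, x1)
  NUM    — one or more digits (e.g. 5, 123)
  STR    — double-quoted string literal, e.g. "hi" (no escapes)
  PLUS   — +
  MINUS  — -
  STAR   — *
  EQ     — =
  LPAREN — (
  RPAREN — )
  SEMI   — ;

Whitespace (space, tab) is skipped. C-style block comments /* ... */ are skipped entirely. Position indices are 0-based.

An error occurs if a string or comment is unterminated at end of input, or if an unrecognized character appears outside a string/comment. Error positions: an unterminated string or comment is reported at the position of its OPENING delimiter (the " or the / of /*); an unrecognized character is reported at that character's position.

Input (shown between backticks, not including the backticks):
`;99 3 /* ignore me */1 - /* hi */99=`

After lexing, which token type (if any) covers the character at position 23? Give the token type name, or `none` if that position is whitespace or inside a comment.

pos=0: emit SEMI ';'
pos=1: emit NUM '99' (now at pos=3)
pos=4: emit NUM '3' (now at pos=5)
pos=6: enter COMMENT mode (saw '/*')
exit COMMENT mode (now at pos=21)
pos=21: emit NUM '1' (now at pos=22)
pos=23: emit MINUS '-'
pos=25: enter COMMENT mode (saw '/*')
exit COMMENT mode (now at pos=33)
pos=33: emit NUM '99' (now at pos=35)
pos=35: emit EQ '='
DONE. 7 tokens: [SEMI, NUM, NUM, NUM, MINUS, NUM, EQ]
Position 23: char is '-' -> MINUS

Answer: MINUS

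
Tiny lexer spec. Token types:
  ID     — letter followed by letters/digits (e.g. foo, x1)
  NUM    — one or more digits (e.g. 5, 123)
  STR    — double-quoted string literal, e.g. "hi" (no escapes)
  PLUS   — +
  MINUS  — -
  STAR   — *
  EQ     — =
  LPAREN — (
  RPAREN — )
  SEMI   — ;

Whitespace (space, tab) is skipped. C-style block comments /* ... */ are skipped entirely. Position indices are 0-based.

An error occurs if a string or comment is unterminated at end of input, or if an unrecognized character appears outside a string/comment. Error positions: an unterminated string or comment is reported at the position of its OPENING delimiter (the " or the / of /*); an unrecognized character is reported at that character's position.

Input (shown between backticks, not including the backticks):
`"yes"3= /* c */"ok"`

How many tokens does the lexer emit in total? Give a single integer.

Answer: 4

Derivation:
pos=0: enter STRING mode
pos=0: emit STR "yes" (now at pos=5)
pos=5: emit NUM '3' (now at pos=6)
pos=6: emit EQ '='
pos=8: enter COMMENT mode (saw '/*')
exit COMMENT mode (now at pos=15)
pos=15: enter STRING mode
pos=15: emit STR "ok" (now at pos=19)
DONE. 4 tokens: [STR, NUM, EQ, STR]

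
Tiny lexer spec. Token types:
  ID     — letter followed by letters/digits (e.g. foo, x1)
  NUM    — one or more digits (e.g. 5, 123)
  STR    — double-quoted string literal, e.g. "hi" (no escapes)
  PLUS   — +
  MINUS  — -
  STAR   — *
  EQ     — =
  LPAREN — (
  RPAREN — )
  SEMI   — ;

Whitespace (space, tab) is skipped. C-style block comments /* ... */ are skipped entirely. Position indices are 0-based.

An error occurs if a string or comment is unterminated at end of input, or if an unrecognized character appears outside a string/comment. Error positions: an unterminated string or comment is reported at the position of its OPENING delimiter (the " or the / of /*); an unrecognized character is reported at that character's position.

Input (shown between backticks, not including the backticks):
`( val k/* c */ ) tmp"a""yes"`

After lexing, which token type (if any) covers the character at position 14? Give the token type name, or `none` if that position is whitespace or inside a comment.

Answer: none

Derivation:
pos=0: emit LPAREN '('
pos=2: emit ID 'val' (now at pos=5)
pos=6: emit ID 'k' (now at pos=7)
pos=7: enter COMMENT mode (saw '/*')
exit COMMENT mode (now at pos=14)
pos=15: emit RPAREN ')'
pos=17: emit ID 'tmp' (now at pos=20)
pos=20: enter STRING mode
pos=20: emit STR "a" (now at pos=23)
pos=23: enter STRING mode
pos=23: emit STR "yes" (now at pos=28)
DONE. 7 tokens: [LPAREN, ID, ID, RPAREN, ID, STR, STR]
Position 14: char is ' ' -> none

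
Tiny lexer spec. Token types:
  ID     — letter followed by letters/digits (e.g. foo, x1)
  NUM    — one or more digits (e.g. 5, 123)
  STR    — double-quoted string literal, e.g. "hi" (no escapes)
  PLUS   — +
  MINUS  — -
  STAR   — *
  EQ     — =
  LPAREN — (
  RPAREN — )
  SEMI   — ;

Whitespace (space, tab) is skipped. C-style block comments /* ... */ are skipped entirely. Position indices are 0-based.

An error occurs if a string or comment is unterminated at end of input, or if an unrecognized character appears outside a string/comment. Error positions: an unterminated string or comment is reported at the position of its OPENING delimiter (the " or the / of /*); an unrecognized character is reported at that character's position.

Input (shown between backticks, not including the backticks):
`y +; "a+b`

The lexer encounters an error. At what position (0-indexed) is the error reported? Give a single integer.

Answer: 5

Derivation:
pos=0: emit ID 'y' (now at pos=1)
pos=2: emit PLUS '+'
pos=3: emit SEMI ';'
pos=5: enter STRING mode
pos=5: ERROR — unterminated string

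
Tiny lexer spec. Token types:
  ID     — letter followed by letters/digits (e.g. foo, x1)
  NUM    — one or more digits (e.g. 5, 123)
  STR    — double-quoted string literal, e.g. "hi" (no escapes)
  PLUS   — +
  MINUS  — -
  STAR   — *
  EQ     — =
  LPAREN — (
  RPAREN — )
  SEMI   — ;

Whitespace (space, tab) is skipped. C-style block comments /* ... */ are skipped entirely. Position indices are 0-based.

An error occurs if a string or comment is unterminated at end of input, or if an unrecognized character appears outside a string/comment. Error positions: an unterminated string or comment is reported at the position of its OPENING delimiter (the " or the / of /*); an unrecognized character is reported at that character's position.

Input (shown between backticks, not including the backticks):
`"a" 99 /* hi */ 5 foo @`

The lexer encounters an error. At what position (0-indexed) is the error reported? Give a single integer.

pos=0: enter STRING mode
pos=0: emit STR "a" (now at pos=3)
pos=4: emit NUM '99' (now at pos=6)
pos=7: enter COMMENT mode (saw '/*')
exit COMMENT mode (now at pos=15)
pos=16: emit NUM '5' (now at pos=17)
pos=18: emit ID 'foo' (now at pos=21)
pos=22: ERROR — unrecognized char '@'

Answer: 22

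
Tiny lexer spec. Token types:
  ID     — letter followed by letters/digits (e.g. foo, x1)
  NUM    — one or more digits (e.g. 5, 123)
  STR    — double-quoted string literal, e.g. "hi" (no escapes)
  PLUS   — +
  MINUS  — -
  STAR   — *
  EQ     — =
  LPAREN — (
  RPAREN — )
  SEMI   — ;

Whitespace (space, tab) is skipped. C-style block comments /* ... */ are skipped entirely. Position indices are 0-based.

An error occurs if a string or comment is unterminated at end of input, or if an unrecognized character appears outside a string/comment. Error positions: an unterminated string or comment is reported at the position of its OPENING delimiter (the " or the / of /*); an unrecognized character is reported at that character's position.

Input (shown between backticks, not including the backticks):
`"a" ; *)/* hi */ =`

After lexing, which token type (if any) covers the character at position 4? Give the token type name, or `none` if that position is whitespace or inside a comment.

Answer: SEMI

Derivation:
pos=0: enter STRING mode
pos=0: emit STR "a" (now at pos=3)
pos=4: emit SEMI ';'
pos=6: emit STAR '*'
pos=7: emit RPAREN ')'
pos=8: enter COMMENT mode (saw '/*')
exit COMMENT mode (now at pos=16)
pos=17: emit EQ '='
DONE. 5 tokens: [STR, SEMI, STAR, RPAREN, EQ]
Position 4: char is ';' -> SEMI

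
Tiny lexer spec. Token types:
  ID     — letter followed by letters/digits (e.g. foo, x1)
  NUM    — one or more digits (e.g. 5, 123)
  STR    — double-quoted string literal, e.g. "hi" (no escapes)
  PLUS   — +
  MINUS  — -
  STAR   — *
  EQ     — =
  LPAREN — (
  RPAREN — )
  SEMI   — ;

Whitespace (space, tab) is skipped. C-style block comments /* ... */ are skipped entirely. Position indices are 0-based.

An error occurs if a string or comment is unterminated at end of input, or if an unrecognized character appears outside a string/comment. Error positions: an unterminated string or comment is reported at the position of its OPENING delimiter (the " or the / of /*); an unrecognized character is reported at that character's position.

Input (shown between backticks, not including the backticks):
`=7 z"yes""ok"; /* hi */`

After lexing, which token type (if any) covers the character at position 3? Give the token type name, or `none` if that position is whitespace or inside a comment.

Answer: ID

Derivation:
pos=0: emit EQ '='
pos=1: emit NUM '7' (now at pos=2)
pos=3: emit ID 'z' (now at pos=4)
pos=4: enter STRING mode
pos=4: emit STR "yes" (now at pos=9)
pos=9: enter STRING mode
pos=9: emit STR "ok" (now at pos=13)
pos=13: emit SEMI ';'
pos=15: enter COMMENT mode (saw '/*')
exit COMMENT mode (now at pos=23)
DONE. 6 tokens: [EQ, NUM, ID, STR, STR, SEMI]
Position 3: char is 'z' -> ID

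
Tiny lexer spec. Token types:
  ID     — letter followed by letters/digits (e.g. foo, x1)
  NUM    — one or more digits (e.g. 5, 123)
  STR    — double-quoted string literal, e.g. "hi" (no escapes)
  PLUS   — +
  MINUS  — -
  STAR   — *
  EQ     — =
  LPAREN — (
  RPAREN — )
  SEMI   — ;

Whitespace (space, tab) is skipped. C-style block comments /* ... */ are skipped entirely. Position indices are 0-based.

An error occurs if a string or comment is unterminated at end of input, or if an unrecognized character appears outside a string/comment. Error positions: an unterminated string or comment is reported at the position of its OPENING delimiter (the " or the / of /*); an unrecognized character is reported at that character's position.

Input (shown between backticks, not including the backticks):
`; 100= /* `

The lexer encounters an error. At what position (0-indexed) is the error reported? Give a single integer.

Answer: 7

Derivation:
pos=0: emit SEMI ';'
pos=2: emit NUM '100' (now at pos=5)
pos=5: emit EQ '='
pos=7: enter COMMENT mode (saw '/*')
pos=7: ERROR — unterminated comment (reached EOF)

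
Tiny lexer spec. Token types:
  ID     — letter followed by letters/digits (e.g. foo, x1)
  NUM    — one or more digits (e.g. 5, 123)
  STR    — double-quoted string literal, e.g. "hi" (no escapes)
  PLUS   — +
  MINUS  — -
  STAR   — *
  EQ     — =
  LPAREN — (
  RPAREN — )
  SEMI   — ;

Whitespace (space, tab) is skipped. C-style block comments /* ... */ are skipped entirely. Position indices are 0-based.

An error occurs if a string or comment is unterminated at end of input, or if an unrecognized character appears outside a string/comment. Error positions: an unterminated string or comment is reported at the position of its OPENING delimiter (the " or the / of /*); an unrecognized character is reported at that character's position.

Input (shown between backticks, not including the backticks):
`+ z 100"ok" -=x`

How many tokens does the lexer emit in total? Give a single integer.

pos=0: emit PLUS '+'
pos=2: emit ID 'z' (now at pos=3)
pos=4: emit NUM '100' (now at pos=7)
pos=7: enter STRING mode
pos=7: emit STR "ok" (now at pos=11)
pos=12: emit MINUS '-'
pos=13: emit EQ '='
pos=14: emit ID 'x' (now at pos=15)
DONE. 7 tokens: [PLUS, ID, NUM, STR, MINUS, EQ, ID]

Answer: 7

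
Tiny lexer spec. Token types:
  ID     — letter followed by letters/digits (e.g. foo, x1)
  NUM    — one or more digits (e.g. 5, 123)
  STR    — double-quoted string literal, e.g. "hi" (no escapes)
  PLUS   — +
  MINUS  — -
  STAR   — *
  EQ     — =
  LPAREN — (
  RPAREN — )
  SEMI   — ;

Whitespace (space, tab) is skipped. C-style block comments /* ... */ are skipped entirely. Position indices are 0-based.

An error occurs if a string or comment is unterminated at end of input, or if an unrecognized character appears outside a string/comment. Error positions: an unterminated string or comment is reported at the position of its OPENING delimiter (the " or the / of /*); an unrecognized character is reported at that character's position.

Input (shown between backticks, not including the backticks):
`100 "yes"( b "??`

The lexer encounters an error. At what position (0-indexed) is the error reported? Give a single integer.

pos=0: emit NUM '100' (now at pos=3)
pos=4: enter STRING mode
pos=4: emit STR "yes" (now at pos=9)
pos=9: emit LPAREN '('
pos=11: emit ID 'b' (now at pos=12)
pos=13: enter STRING mode
pos=13: ERROR — unterminated string

Answer: 13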